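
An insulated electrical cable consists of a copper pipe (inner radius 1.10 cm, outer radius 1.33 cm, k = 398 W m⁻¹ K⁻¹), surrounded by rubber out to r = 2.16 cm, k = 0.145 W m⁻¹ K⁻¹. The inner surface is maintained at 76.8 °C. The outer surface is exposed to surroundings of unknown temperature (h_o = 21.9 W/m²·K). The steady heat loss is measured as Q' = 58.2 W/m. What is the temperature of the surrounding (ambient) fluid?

Series resistances:
  R'_copper = ln(0.0133/0.0110)/(2πk) = 0.1899/(2π·398) = 7.593×10^-5 m·K/W
  R'_rubber = ln(0.0216/0.0133)/(2πk) = 0.4849/(2π·0.145) = 0.5323 m·K/W
  R'_conv,out = 1/(2πr h) = 1/(2π·0.0216·21.9) = 0.3365 m·K/W
ΣR = 0.8688 m·K/W
ΔT = Q'·ΣR = 58.2 × 0.8688 = 50.56 K
Heat flows outward, so T_out = T_in − ΔT = 76.8 − 50.56 = 26.2 °C

T_out = 26.2 °C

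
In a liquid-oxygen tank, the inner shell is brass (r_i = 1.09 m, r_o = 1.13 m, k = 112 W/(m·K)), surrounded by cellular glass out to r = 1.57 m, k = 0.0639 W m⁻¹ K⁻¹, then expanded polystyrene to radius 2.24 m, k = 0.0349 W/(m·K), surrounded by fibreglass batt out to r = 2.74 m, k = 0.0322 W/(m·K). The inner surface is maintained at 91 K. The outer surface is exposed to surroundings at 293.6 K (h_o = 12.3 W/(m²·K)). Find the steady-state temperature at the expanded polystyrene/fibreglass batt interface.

Series thermal resistances, inner to outer:
  R_brass = (1/1.09 − 1/1.13)/(4πk) = 0.03248/(4π·112) = 2.307×10^-5 K/W
  R_cellular glass = (1/1.13 − 1/1.57)/(4πk) = 0.2480/(4π·0.0639) = 0.3089 K/W
  R_expanded polystyrene = (1/1.57 − 1/2.24)/(4πk) = 0.1905/(4π·0.0349) = 0.4344 K/W
  R_fibreglass batt = (1/2.24 − 1/2.74)/(4πk) = 0.08147/(4π·0.0322) = 0.2013 K/W
  R_conv,out = 1/(4πr²h) = 1/(4π·2.74²·12.3) = 8.618×10^-4 K/W
ΣR = 2.307×10^-5 + 0.3089 + 0.4344 + 0.2013 + 8.618×10^-4 = 0.9455 K/W
Q = ΔT/ΣR = (91 K − 293.6 K)/0.9455 = -214.3 W
From the inner boundary to the expanded polystyrene/fibreglass batt interface, ΣR_partial = 0.7433 K/W.
T_interface = T_in − Q·ΣR_partial = 91 K − (-214.3)(0.7433) = 250.3 K

T = 250.3 K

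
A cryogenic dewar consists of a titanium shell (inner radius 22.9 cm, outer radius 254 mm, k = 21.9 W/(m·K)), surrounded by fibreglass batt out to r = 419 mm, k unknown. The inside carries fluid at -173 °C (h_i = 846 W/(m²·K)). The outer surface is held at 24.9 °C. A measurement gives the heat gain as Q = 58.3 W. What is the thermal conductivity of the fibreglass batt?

ΣR = ΔT/Q = |-173 − 24.9|/58.3 = 3.395 K/W
Known resistances:
  R_conv,in = 1/(4πr²h) = 1/(4π·0.229²·846) = 0.001794 K/W
  R_titanium = (1/0.229 − 1/0.254)/(4πk) = 0.4298/(4π·21.9) = 0.001562 K/W
R_fibreglass batt = ΣR − ΣR_known = 3.395 − 0.003356 = 3.392 K/W
(1/r₁−1/r₂)/(4πk) = 3.392 ⇒ k = 1.550/(4π·3.392) = 0.0364 W/m·K

k = 0.0364 W/m·K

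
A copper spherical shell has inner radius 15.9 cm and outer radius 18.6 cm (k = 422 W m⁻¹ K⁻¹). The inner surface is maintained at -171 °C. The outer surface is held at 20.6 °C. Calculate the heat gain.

Q = 1110 kW

Q = 4πk·ΔT/(1/r₁ − 1/r₂) = 4π × 422 × 191.6 / (1/0.159 − 1/0.186) = 1.11×10^6 W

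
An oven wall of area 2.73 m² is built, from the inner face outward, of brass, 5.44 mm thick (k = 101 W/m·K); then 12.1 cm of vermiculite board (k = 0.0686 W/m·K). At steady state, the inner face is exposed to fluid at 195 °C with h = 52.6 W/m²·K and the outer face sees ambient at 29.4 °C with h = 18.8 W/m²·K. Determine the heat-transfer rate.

Q = 246 W

Treat each layer as a resistance in series:
  R_conv,in = 1/(hA) = 1/(52.6·2.73) = 0.006964 K/W
  R_brass = L/(kA) = 0.00544/(101·2.73) = 1.973×10^-5 K/W
  R_vermiculite board = L/(kA) = 0.121/(0.0686·2.73) = 0.6461 K/W
  R_conv,out = 1/(hA) = 1/(18.8·2.73) = 0.01948 K/W
ΣR = 0.006964 + 1.973×10^-5 + 0.6461 + 0.01948 = 0.6726 K/W
Q = ΔT/ΣR = (195 °C − 29.4 °C)/0.6726 = 246 W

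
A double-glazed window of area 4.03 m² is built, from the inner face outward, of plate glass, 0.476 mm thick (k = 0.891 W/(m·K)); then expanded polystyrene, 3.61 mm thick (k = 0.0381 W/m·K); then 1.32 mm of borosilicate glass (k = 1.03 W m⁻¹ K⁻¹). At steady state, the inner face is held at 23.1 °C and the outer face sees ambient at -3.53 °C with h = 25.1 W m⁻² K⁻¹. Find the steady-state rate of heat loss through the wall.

Series thermal resistances, inner to outer:
  R_plate glass = L/(kA) = 4.76×10^-4/(0.891·4.03) = 1.326×10^-4 K/W
  R_expanded polystyrene = L/(kA) = 0.00361/(0.0381·4.03) = 0.02351 K/W
  R_borosilicate glass = L/(kA) = 0.00132/(1.03·4.03) = 3.180×10^-4 K/W
  R_conv,out = 1/(hA) = 1/(25.1·4.03) = 0.009886 K/W
ΣR = 1.326×10^-4 + 0.02351 + 3.180×10^-4 + 0.009886 = 0.03385 K/W
Q = ΔT/ΣR = (23.1 °C − -3.53 °C)/0.03385 = 787 W

Q = 787 W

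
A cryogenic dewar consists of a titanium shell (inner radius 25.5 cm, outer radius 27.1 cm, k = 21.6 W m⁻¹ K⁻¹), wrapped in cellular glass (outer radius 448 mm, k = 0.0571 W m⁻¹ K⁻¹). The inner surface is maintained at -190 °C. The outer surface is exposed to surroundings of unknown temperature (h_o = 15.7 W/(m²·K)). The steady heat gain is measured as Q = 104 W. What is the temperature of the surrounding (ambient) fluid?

Series resistances:
  R_titanium = (1/0.255 − 1/0.271)/(4πk) = 0.2315/(4π·21.6) = 8.530×10^-4 K/W
  R_cellular glass = (1/0.271 − 1/0.448)/(4πk) = 1.458/(4π·0.0571) = 2.032 K/W
  R_conv,out = 1/(4πr²h) = 1/(4π·0.448²·15.7) = 0.02525 K/W
ΣR = 2.058 K/W
ΔT = Q·ΣR = 104 × 2.058 = 214.0 K
Heat flows inward, so T_out = T_in + ΔT = -190 + 214.0 = 24.0 °C

T_out = 24.0 °C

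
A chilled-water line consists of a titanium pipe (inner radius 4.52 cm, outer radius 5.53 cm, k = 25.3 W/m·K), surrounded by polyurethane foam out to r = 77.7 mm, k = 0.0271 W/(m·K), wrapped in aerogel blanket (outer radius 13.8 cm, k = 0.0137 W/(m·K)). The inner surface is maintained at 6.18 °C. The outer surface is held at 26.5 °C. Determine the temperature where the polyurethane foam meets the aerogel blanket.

T = 10.9 °C

Series thermal resistances, inner to outer:
  R'_titanium = ln(0.0553/0.0452)/(2πk) = 0.2017/(2π·25.3) = 0.001269 m·K/W
  R'_polyurethane foam = ln(0.0777/0.0553)/(2πk) = 0.3401/(2π·0.0271) = 1.997 m·K/W
  R'_aerogel blanket = ln(0.138/0.0777)/(2πk) = 0.5744/(2π·0.0137) = 6.673 m·K/W
ΣR = 0.001269 + 1.997 + 6.673 = 8.671 m·K/W
Q' = ΔT/ΣR = (6.18 °C − 26.5 °C)/8.671 = -2.343 W/m
From the inner boundary to the polyurethane foam/aerogel blanket interface, ΣR_partial = 1.998 m·K/W.
T_interface = T_in − Q'·ΣR_partial = 6.18 °C − (-2.343)(1.998) = 10.9 °C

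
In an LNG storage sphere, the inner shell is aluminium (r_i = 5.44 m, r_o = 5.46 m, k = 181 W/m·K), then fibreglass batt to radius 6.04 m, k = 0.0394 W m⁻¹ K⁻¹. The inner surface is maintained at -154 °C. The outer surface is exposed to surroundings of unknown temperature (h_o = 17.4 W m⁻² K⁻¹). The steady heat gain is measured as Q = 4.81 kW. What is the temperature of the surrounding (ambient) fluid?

Sum the resistances:
  R_aluminium = (1/5.44 − 1/5.46)/(4πk) = 6.733×10^-4/(4π·181) = 2.960×10^-7 K/W
  R_fibreglass batt = (1/5.46 − 1/6.04)/(4πk) = 0.01759/(4π·0.0394) = 0.03552 K/W
  R_conv,out = 1/(4πr²h) = 1/(4π·6.04²·17.4) = 1.254×10^-4 K/W
ΣR = 0.03565 K/W
ΔT = Q·ΣR = 4810 × 0.03565 = 171.5 K
Heat flows inward, so T_out = T_in + ΔT = -154 + 171.5 = 17.5 °C

T_out = 17.5 °C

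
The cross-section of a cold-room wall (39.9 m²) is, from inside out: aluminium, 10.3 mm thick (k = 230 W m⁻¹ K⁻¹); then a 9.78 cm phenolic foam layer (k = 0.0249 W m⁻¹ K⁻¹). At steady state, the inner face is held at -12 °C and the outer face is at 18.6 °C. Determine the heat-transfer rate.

Resistance network (inner→outer):
  R_aluminium = L/(kA) = 0.0103/(230·39.9) = 1.122×10^-6 K/W
  R_phenolic foam = L/(kA) = 0.0978/(0.0249·39.9) = 0.09844 K/W
ΣR = 1.122×10^-6 + 0.09844 = 0.09844 K/W
Q = ΔT/ΣR = (-12 °C − 18.6 °C)/0.09844 = -311 W
(Negative Q ⇒ heat flows inward; heat gain = 311 W.)

Q = 311 W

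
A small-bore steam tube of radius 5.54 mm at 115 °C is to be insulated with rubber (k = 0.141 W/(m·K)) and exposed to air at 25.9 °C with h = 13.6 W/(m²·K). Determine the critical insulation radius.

r_cr = 1.04 cm

For a cylinder, r_cr = k_ins/h = 0.141/13.6 = 0.0104 m = 1.04 cm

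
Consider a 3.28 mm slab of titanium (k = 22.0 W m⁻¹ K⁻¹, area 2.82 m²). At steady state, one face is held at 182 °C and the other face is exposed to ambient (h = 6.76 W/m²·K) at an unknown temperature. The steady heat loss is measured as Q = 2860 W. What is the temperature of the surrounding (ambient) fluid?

T_out = 31.8 °C

Sum the resistances:
  R_titanium = L/(kA) = 0.00328/(22.0·2.82) = 5.287×10^-5 K/W
  R_conv,out = 1/(hA) = 1/(6.76·2.82) = 0.05246 K/W
ΣR = 0.05251 K/W
ΔT = Q·ΣR = 2860 × 0.05251 = 150.2 K
Heat flows outward, so T_out = T_in − ΔT = 182 − 150.2 = 31.8 °C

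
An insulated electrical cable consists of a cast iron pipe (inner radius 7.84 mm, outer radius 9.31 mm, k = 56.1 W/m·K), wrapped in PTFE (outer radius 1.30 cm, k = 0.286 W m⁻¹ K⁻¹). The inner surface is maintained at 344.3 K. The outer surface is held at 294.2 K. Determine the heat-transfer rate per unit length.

Q' = 269 W/m

Resistance network (inner→outer):
  R'_cast iron = ln(0.00931/0.00784)/(2πk) = 0.1719/(2π·56.1) = 4.875×10^-4 m·K/W
  R'_PTFE = ln(0.0130/0.00931)/(2πk) = 0.3339/(2π·0.286) = 0.1858 m·K/W
ΣR = 4.875×10^-4 + 0.1858 = 0.1863 m·K/W
Q' = ΔT/ΣR = (344.3 K − 294.2 K)/0.1863 = 269 W/m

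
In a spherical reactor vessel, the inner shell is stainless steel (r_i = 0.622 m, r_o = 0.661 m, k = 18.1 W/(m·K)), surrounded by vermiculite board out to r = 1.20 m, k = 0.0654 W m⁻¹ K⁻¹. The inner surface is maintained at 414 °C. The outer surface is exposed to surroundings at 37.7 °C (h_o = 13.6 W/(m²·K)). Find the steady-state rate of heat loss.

Series thermal resistances, inner to outer:
  R_stainless steel = (1/0.622 − 1/0.661)/(4πk) = 0.09486/(4π·18.1) = 4.170×10^-4 K/W
  R_vermiculite board = (1/0.661 − 1/1.20)/(4πk) = 0.6795/(4π·0.0654) = 0.8268 K/W
  R_conv,out = 1/(4πr²h) = 1/(4π·1.20²·13.6) = 0.004063 K/W
ΣR = 4.170×10^-4 + 0.8268 + 0.004063 = 0.8313 K/W
Q = ΔT/ΣR = (414 °C − 37.7 °C)/0.8313 = 453 W

Q = 453 W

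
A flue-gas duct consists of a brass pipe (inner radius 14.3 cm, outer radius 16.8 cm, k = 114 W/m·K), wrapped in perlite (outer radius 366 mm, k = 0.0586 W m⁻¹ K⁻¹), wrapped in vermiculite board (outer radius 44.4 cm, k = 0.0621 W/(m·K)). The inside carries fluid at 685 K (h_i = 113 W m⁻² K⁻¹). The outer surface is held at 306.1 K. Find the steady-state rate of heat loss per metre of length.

Q' = 145 W/m

Treat each layer as a resistance in series:
  R'_conv,in = 1/(2πr h) = 1/(2π·0.143·113) = 0.009849 m·K/W
  R'_brass = ln(0.168/0.143)/(2πk) = 0.1611/(2π·114) = 2.249×10^-4 m·K/W
  R'_perlite = ln(0.366/0.168)/(2πk) = 0.7787/(2π·0.0586) = 2.115 m·K/W
  R'_vermiculite board = ln(0.444/0.366)/(2πk) = 0.1932/(2π·0.0621) = 0.4951 m·K/W
ΣR = 0.009849 + 2.249×10^-4 + 2.115 + 0.4951 = 2.620 m·K/W
Q' = ΔT/ΣR = (685 K − 306.1 K)/2.620 = 145 W/m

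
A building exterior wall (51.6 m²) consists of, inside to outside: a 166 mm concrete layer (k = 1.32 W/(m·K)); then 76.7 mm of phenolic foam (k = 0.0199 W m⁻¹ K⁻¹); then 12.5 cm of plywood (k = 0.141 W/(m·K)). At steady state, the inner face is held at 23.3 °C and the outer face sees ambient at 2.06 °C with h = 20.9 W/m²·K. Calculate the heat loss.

Q = 223 W

Series thermal resistances, inner to outer:
  R_concrete = L/(kA) = 0.166/(1.32·51.6) = 0.002437 K/W
  R_phenolic foam = L/(kA) = 0.0767/(0.0199·51.6) = 0.07470 K/W
  R_plywood = L/(kA) = 0.125/(0.141·51.6) = 0.01718 K/W
  R_conv,out = 1/(hA) = 1/(20.9·51.6) = 9.273×10^-4 K/W
ΣR = 0.002437 + 0.07470 + 0.01718 + 9.273×10^-4 = 0.09524 K/W
Q = ΔT/ΣR = (23.3 °C − 2.06 °C)/0.09524 = 223 W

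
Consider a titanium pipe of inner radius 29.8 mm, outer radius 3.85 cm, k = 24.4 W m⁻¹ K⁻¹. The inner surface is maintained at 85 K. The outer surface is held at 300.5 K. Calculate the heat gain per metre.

Q' = 2πk·ΔT/ln(r₂/r₁) = 2π × 24.4 × 215.5 / ln(0.0385/0.0298) = 1.29×10^5 W/m

Q' = 1.29×10^5 W/m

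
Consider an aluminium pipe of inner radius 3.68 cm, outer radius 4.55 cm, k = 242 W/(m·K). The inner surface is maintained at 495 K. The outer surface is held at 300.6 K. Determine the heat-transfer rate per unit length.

Q' = 2πk·ΔT/ln(r₂/r₁) = 2π × 242 × 194.4 / ln(0.0455/0.0368) = 1.39×10^6 W/m

Q' = 1390 kW/m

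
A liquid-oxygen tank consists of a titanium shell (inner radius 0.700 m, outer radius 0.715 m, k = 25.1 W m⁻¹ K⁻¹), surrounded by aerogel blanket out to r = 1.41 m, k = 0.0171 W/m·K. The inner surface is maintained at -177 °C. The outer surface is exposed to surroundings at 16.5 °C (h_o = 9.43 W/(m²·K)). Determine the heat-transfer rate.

Q = 60.2 W

Series thermal resistances, inner to outer:
  R_titanium = (1/0.700 − 1/0.715)/(4πk) = 0.02997/(4π·25.1) = 9.502×10^-5 K/W
  R_aerogel blanket = (1/0.715 − 1/1.41)/(4πk) = 0.6894/(4π·0.0171) = 3.208 K/W
  R_conv,out = 1/(4πr²h) = 1/(4π·1.41²·9.43) = 0.004245 K/W
ΣR = 9.502×10^-5 + 3.208 + 0.004245 = 3.212 K/W
Q = ΔT/ΣR = (-177 °C − 16.5 °C)/3.212 = -60.2 W
(Negative Q ⇒ heat flows inward; heat gain = 60.2 W.)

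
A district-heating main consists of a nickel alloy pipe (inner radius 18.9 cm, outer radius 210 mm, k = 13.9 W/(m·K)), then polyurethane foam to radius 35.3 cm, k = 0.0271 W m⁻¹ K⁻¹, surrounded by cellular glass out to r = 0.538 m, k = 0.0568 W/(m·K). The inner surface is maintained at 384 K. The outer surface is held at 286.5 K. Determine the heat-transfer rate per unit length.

Resistance network (inner→outer):
  R'_nickel alloy = ln(0.210/0.189)/(2πk) = 0.1054/(2π·13.9) = 0.001206 m·K/W
  R'_polyurethane foam = ln(0.353/0.210)/(2πk) = 0.5194/(2π·0.0271) = 3.050 m·K/W
  R'_cellular glass = ln(0.538/0.353)/(2πk) = 0.4214/(2π·0.0568) = 1.181 m·K/W
ΣR = 0.001206 + 3.050 + 1.181 = 4.232 m·K/W
Q' = ΔT/ΣR = (384 K − 286.5 K)/4.232 = 23.0 W/m

Q' = 23.0 W/m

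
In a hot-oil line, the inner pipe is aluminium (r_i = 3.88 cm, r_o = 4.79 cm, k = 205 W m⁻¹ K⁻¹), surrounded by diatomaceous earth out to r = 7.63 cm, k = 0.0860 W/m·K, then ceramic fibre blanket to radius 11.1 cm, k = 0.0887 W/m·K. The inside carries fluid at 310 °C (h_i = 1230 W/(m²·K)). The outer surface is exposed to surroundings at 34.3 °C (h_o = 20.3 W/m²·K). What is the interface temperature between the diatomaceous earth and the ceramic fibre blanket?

T = 162 °C

Treat each layer as a resistance in series:
  R'_conv,in = 1/(2πr h) = 1/(2π·0.0388·1230) = 0.003335 m·K/W
  R'_aluminium = ln(0.0479/0.0388)/(2πk) = 0.2107/(2π·205) = 1.636×10^-4 m·K/W
  R'_diatomaceous earth = ln(0.0763/0.0479)/(2πk) = 0.4656/(2π·0.0860) = 0.8616 m·K/W
  R'_ceramic fibre blanket = ln(0.111/0.0763)/(2πk) = 0.3749/(2π·0.0887) = 0.6726 m·K/W
  R'_conv,out = 1/(2πr h) = 1/(2π·0.111·20.3) = 0.07063 m·K/W
ΣR = 0.003335 + 1.636×10^-4 + 0.8616 + 0.6726 + 0.07063 = 1.608 m·K/W
Q' = ΔT/ΣR = (310 °C − 34.3 °C)/1.608 = 171.5 W/m
From the inner boundary to the diatomaceous earth/ceramic fibre blanket interface, ΣR_partial = 0.8651 m·K/W.
T_interface = T_in − Q'·ΣR_partial = 310 °C − (171.5)(0.8651) = 162 °C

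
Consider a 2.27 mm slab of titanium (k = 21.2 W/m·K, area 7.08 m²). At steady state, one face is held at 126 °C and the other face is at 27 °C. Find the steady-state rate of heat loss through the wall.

Q = 6550 kW

Q = kA·ΔT/L = 21.2 × 7.08 × |126 °C − 27 °C| / 0.00227 = 6.55×10^6 W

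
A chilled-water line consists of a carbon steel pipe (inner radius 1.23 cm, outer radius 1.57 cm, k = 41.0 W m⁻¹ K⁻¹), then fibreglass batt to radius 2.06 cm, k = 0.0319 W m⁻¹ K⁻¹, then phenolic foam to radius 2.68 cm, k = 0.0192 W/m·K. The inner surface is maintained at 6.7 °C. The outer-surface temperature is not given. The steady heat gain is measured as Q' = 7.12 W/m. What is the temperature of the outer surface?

Series resistances:
  R'_carbon steel = ln(0.0157/0.0123)/(2πk) = 0.2441/(2π·41.0) = 9.474×10^-4 m·K/W
  R'_fibreglass batt = ln(0.0206/0.0157)/(2πk) = 0.2716/(2π·0.0319) = 1.355 m·K/W
  R'_phenolic foam = ln(0.0268/0.0206)/(2πk) = 0.2631/(2π·0.0192) = 2.181 m·K/W
ΣR = 3.537 m·K/W
ΔT = Q'·ΣR = 7.12 × 3.537 = 25.18 K
Heat flows inward, so T_out = T_in + ΔT = 6.7 + 25.18 = 31.9 °C

T_out = 31.9 °C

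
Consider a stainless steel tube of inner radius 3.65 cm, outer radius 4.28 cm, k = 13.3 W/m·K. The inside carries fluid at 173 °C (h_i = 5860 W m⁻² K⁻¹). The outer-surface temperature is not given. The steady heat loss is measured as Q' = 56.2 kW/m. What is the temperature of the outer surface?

Series resistances:
  R'_conv,in = 1/(2πr h) = 1/(2π·0.0365·5860) = 7.441×10^-4 m·K/W
  R'_stainless steel = ln(0.0428/0.0365)/(2πk) = 0.1592/(2π·13.3) = 0.001905 m·K/W
ΣR = 0.002649 m·K/W
ΔT = Q'·ΣR = 56200 × 0.002649 = 148.9 K
Heat flows outward, so T_out = T_in − ΔT = 173 − 148.9 = 24.1 °C

T_out = 24.1 °C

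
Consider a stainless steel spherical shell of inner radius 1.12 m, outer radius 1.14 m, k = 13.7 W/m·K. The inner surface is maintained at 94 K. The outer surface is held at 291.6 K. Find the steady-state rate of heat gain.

Q = 2.17×10^6 W

Q = 4πk·ΔT/(1/r₁ − 1/r₂) = 4π × 13.7 × 197.6 / (1/1.12 − 1/1.14) = 2.17×10^6 W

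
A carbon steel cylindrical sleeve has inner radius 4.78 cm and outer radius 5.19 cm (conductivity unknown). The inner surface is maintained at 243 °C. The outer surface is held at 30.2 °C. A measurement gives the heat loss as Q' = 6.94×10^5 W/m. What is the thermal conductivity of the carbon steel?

k = 42.7 W/m·K

ΣR = ΔT/Q' = |243 − 30.2|/6.94×10^5 = 3.066×10^-4 m·K/W
ln(r₂/r₁)/(2πk) = 3.066×10^-4 ⇒ k = 0.08229/(2π·3.066×10^-4) = 42.7 W/m·K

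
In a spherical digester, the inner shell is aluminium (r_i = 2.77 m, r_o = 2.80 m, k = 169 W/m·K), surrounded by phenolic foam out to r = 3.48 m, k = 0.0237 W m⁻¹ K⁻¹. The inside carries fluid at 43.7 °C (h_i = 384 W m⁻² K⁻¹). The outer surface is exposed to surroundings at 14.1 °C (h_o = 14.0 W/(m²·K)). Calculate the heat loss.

Resistance network (inner→outer):
  R_conv,in = 1/(4πr²h) = 1/(4π·2.77²·384) = 2.701×10^-5 K/W
  R_aluminium = (1/2.77 − 1/2.80)/(4πk) = 0.003868/(4π·169) = 1.821×10^-6 K/W
  R_phenolic foam = (1/2.80 − 1/3.48)/(4πk) = 0.06979/(4π·0.0237) = 0.2343 K/W
  R_conv,out = 1/(4πr²h) = 1/(4π·3.48²·14.0) = 4.694×10^-4 K/W
ΣR = 2.701×10^-5 + 1.821×10^-6 + 0.2343 + 4.694×10^-4 = 0.2348 K/W
Q = ΔT/ΣR = (43.7 °C − 14.1 °C)/0.2348 = 126 W

Q = 126 W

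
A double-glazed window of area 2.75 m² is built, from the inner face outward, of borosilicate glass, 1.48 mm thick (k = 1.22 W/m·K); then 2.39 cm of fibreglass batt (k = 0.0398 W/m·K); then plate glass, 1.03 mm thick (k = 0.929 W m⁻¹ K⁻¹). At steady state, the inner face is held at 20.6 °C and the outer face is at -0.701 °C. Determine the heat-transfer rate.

Series thermal resistances, inner to outer:
  R_borosilicate glass = L/(kA) = 0.00148/(1.22·2.75) = 4.411×10^-4 K/W
  R_fibreglass batt = L/(kA) = 0.0239/(0.0398·2.75) = 0.2184 K/W
  R_plate glass = L/(kA) = 0.00103/(0.929·2.75) = 4.032×10^-4 K/W
ΣR = 4.411×10^-4 + 0.2184 + 4.032×10^-4 = 0.2192 K/W
Q = ΔT/ΣR = (20.6 °C − -0.701 °C)/0.2192 = 97.2 W

Q = 97.2 W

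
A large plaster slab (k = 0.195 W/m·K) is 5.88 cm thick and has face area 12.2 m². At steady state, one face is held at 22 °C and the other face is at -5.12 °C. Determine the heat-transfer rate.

Q = kA·ΔT/L = 0.195 × 12.2 × |22 °C − -5.12 °C| / 0.0588 = 1100 W

Q = 1100 W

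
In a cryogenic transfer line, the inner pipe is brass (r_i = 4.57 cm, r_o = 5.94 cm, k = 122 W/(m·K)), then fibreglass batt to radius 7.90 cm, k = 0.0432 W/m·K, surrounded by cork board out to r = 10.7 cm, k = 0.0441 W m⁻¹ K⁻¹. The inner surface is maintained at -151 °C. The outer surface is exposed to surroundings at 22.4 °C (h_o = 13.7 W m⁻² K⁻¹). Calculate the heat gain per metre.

Q' = 76.9 W/m

Series thermal resistances, inner to outer:
  R'_brass = ln(0.0594/0.0457)/(2πk) = 0.2622/(2π·122) = 3.420×10^-4 m·K/W
  R'_fibreglass batt = ln(0.0790/0.0594)/(2πk) = 0.2852/(2π·0.0432) = 1.051 m·K/W
  R'_cork board = ln(0.107/0.0790)/(2πk) = 0.3034/(2π·0.0441) = 1.095 m·K/W
  R'_conv,out = 1/(2πr h) = 1/(2π·0.107·13.7) = 0.1086 m·K/W
ΣR = 3.420×10^-4 + 1.051 + 1.095 + 0.1086 = 2.255 m·K/W
Q' = ΔT/ΣR = (-151 °C − 22.4 °C)/2.255 = -76.9 W/m
(Negative Q' ⇒ heat flows inward; heat gain = 76.9 W/m.)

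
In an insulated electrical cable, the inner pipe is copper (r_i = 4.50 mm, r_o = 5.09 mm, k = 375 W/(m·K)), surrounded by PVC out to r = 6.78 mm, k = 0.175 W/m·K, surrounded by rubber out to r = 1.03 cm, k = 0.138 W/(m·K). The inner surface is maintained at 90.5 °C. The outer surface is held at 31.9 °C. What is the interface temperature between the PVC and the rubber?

Series thermal resistances, inner to outer:
  R'_copper = ln(0.00509/0.00450)/(2πk) = 0.1232/(2π·375) = 5.229×10^-5 m·K/W
  R'_PVC = ln(0.00678/0.00509)/(2πk) = 0.2867/(2π·0.175) = 0.2607 m·K/W
  R'_rubber = ln(0.0103/0.00678)/(2πk) = 0.4182/(2π·0.138) = 0.4823 m·K/W
ΣR = 5.229×10^-5 + 0.2607 + 0.4823 = 0.7431 m·K/W
Q' = ΔT/ΣR = (90.5 °C − 31.9 °C)/0.7431 = 78.86 W/m
From the inner boundary to the PVC/rubber interface, ΣR_partial = 0.2608 m·K/W.
T_interface = T_in − Q'·ΣR_partial = 90.5 °C − (78.86)(0.2608) = 69.9 °C

T = 69.9 °C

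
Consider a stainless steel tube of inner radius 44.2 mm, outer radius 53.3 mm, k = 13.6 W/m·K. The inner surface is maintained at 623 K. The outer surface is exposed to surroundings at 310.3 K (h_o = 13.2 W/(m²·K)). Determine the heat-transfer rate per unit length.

Series thermal resistances, inner to outer:
  R'_stainless steel = ln(0.0533/0.0442)/(2πk) = 0.1872/(2π·13.6) = 0.002191 m·K/W
  R'_conv,out = 1/(2πr h) = 1/(2π·0.0533·13.2) = 0.2262 m·K/W
ΣR = 0.002191 + 0.2262 = 0.2284 m·K/W
Q' = ΔT/ΣR = (623 K − 310.3 K)/0.2284 = 1370 W/m

Q' = 1370 W/m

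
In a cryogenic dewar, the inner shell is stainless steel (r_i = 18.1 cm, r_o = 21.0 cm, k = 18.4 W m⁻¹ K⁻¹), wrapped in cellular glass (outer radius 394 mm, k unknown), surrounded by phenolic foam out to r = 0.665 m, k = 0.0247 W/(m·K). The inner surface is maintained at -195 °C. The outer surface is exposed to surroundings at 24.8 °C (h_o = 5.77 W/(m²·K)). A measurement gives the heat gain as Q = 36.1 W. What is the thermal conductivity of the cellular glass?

k = 0.0650 W/m·K

ΣR = ΔT/Q = |-195 − 24.8|/36.1 = 6.089 K/W
Known resistances:
  R_stainless steel = (1/0.181 − 1/0.210)/(4πk) = 0.7630/(4π·18.4) = 0.003300 K/W
  R_phenolic foam = (1/0.394 − 1/0.665)/(4πk) = 1.034/(4π·0.0247) = 3.332 K/W
  R_conv,out = 1/(4πr²h) = 1/(4π·0.665²·5.77) = 0.03119 K/W
R_cellular glass = ΣR − ΣR_known = 6.089 − 3.366 = 2.723 K/W
(1/r₁−1/r₂)/(4πk) = 2.723 ⇒ k = 2.224/(4π·2.723) = 0.0650 W/m·K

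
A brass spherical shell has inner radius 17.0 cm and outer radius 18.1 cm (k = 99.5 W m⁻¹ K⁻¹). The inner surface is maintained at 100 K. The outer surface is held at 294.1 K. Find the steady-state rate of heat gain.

Q = 679 kW

Q = 4πk·ΔT/(1/r₁ − 1/r₂) = 4π × 99.5 × 194.1 / (1/0.170 − 1/0.181) = 6.79×10^5 W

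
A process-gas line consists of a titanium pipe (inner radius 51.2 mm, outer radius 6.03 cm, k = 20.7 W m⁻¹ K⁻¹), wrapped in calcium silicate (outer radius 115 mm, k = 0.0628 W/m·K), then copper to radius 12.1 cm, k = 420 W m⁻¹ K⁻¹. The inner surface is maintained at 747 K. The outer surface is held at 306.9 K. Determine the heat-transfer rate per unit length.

Q' = 269 W/m

Treat each layer as a resistance in series:
  R'_titanium = ln(0.0603/0.0512)/(2πk) = 0.1636/(2π·20.7) = 0.001258 m·K/W
  R'_calcium silicate = ln(0.115/0.0603)/(2πk) = 0.6456/(2π·0.0628) = 1.636 m·K/W
  R'_copper = ln(0.121/0.115)/(2πk) = 0.05086/(2π·420) = 1.927×10^-5 m·K/W
ΣR = 0.001258 + 1.636 + 1.927×10^-5 = 1.637 m·K/W
Q' = ΔT/ΣR = (747 K − 306.9 K)/1.637 = 269 W/m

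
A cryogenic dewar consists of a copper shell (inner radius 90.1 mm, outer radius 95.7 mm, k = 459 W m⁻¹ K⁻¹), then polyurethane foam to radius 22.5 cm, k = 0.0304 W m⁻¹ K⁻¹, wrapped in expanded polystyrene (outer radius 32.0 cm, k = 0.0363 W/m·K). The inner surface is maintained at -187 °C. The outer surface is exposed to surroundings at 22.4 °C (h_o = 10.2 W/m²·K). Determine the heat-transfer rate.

Treat each layer as a resistance in series:
  R_copper = (1/0.0901 − 1/0.0957)/(4πk) = 0.6495/(4π·459) = 1.126×10^-4 K/W
  R_polyurethane foam = (1/0.0957 − 1/0.225)/(4πk) = 6.005/(4π·0.0304) = 15.72 K/W
  R_expanded polystyrene = (1/0.225 − 1/0.320)/(4πk) = 1.319/(4π·0.0363) = 2.893 K/W
  R_conv,out = 1/(4πr²h) = 1/(4π·0.320²·10.2) = 0.07619 K/W
ΣR = 1.126×10^-4 + 15.72 + 2.893 + 0.07619 = 18.69 K/W
Q = ΔT/ΣR = (-187 °C − 22.4 °C)/18.69 = -11.2 W
(Negative Q ⇒ heat flows inward; heat gain = 11.2 W.)

Q = 11.2 W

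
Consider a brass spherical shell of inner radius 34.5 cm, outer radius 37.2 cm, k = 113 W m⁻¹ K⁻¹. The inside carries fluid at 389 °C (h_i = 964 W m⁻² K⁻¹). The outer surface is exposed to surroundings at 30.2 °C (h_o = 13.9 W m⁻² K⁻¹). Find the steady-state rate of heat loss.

Treat each layer as a resistance in series:
  R_conv,in = 1/(4πr²h) = 1/(4π·0.345²·964) = 6.935×10^-4 K/W
  R_brass = (1/0.345 − 1/0.372)/(4πk) = 0.2104/(4π·113) = 1.482×10^-4 K/W
  R_conv,out = 1/(4πr²h) = 1/(4π·0.372²·13.9) = 0.04137 K/W
ΣR = 6.935×10^-4 + 1.482×10^-4 + 0.04137 = 0.04221 K/W
Q = ΔT/ΣR = (389 °C − 30.2 °C)/0.04221 = 8500 W

Q = 8500 W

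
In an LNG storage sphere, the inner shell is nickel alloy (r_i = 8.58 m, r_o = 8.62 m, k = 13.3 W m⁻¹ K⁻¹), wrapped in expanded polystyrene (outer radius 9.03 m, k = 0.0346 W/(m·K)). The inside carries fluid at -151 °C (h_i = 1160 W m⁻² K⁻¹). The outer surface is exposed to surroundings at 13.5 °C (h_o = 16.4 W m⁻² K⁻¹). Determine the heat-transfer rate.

Treat each layer as a resistance in series:
  R_conv,in = 1/(4πr²h) = 1/(4π·8.58²·1160) = 9.319×10^-7 K/W
  R_nickel alloy = (1/8.58 − 1/8.62)/(4πk) = 5.408×10^-4/(4π·13.3) = 3.236×10^-6 K/W
  R_expanded polystyrene = (1/8.62 − 1/9.03)/(4πk) = 0.005267/(4π·0.0346) = 0.01211 K/W
  R_conv,out = 1/(4πr²h) = 1/(4π·9.03²·16.4) = 5.951×10^-5 K/W
ΣR = 9.319×10^-7 + 3.236×10^-6 + 0.01211 + 5.951×10^-5 = 0.01217 K/W
Q = ΔT/ΣR = (-151 °C − 13.5 °C)/0.01217 = -13500 W
(Negative Q ⇒ heat flows inward; heat gain = 13500 W.)

Q = 13.5 kW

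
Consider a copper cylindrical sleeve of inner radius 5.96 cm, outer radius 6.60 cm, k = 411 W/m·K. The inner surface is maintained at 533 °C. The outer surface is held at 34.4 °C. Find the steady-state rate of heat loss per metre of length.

Q' = 2πk·ΔT/ln(r₂/r₁) = 2π × 411 × 498.6 / ln(0.0660/0.0596) = 1.26×10^7 W/m

Q' = 12600 kW/m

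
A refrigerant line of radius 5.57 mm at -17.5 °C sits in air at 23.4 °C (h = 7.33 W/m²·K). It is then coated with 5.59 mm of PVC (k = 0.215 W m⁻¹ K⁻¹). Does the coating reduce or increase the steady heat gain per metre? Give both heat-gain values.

increases: 10.5 → 16.6 W/m

Critical radius for a cylinder: r_cr = k/h = 0.0293 m = 2.93 cm.
Outer radius after coating: r₂ = 0.00557 + 0.00559 = 0.01116 m.
Since r₁ < r_cr and r₂ ≤ r_cr, the coating moves toward the maximum at r_cr — heat gain rises.
Bare: R = 1/(2πr₁h) = 3.898 m·K/W; Q = 40.9/3.898 = 10.5 W/m.
Coated: R = R_cond + R_conv = 2.460 m·K/W; Q = 40.9/2.460 = 16.6 W/m.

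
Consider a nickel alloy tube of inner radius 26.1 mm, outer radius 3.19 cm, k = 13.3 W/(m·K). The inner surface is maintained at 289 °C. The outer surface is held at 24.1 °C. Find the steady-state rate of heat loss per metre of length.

Q' = 2πk·ΔT/ln(r₂/r₁) = 2π × 13.3 × 264.9 / ln(0.0319/0.0261) = 1.10×10^5 W/m

Q' = 110 kW/m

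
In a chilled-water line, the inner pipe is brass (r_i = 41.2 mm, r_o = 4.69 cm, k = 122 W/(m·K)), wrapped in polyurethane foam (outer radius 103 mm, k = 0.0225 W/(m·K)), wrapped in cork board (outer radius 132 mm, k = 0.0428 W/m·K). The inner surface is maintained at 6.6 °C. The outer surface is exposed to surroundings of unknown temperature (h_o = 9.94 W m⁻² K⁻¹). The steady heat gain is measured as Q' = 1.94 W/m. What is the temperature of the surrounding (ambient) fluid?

Series resistances:
  R'_brass = ln(0.0469/0.0412)/(2πk) = 0.1296/(2π·122) = 1.690×10^-4 m·K/W
  R'_polyurethane foam = ln(0.103/0.0469)/(2πk) = 0.7867/(2π·0.0225) = 5.565 m·K/W
  R'_cork board = ln(0.132/0.103)/(2πk) = 0.2481/(2π·0.0428) = 0.9225 m·K/W
  R'_conv,out = 1/(2πr h) = 1/(2π·0.132·9.94) = 0.1213 m·K/W
ΣR = 6.609 m·K/W
ΔT = Q'·ΣR = 1.94 × 6.609 = 12.82 K
Heat flows inward, so T_out = T_in + ΔT = 6.6 + 12.82 = 19.4 °C

T_out = 19.4 °C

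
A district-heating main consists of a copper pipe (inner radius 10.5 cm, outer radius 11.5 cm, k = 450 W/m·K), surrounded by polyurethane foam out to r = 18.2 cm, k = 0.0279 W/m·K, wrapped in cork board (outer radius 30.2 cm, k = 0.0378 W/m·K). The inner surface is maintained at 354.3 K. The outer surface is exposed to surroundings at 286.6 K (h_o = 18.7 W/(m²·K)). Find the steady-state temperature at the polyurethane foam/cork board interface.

Resistance network (inner→outer):
  R'_copper = ln(0.115/0.105)/(2πk) = 0.09097/(2π·450) = 3.217×10^-5 m·K/W
  R'_polyurethane foam = ln(0.182/0.115)/(2πk) = 0.4591/(2π·0.0279) = 2.619 m·K/W
  R'_cork board = ln(0.302/0.182)/(2πk) = 0.5064/(2π·0.0378) = 2.132 m·K/W
  R'_conv,out = 1/(2πr h) = 1/(2π·0.302·18.7) = 0.02818 m·K/W
ΣR = 3.217×10^-5 + 2.619 + 2.132 + 0.02818 = 4.779 m·K/W
Q' = ΔT/ΣR = (354.3 K − 286.6 K)/4.779 = 14.17 W/m
From the inner boundary to the polyurethane foam/cork board interface, ΣR_partial = 2.619 m·K/W.
T_interface = T_in − Q'·ΣR_partial = 354.3 K − (14.17)(2.619) = 317.2 K

T = 317.2 K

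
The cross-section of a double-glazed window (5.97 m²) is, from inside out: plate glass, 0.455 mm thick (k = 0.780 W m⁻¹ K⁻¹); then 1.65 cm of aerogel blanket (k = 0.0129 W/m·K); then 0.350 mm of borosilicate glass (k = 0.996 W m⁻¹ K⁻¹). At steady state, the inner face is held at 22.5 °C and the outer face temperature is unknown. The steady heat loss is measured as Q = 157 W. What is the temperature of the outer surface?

T_out = -11.2 °C

Sum the resistances:
  R_plate glass = L/(kA) = 4.55×10^-4/(0.780·5.97) = 9.771×10^-5 K/W
  R_aerogel blanket = L/(kA) = 0.0165/(0.0129·5.97) = 0.2142 K/W
  R_borosilicate glass = L/(kA) = 3.50×10^-4/(0.996·5.97) = 5.886×10^-5 K/W
ΣR = 0.2144 K/W
ΔT = Q·ΣR = 157 × 0.2144 = 33.66 K
Heat flows outward, so T_out = T_in − ΔT = 22.5 − 33.66 = -11.2 °C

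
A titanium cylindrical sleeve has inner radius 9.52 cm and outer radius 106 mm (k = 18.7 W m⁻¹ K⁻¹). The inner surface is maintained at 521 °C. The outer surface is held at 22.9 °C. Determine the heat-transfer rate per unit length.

Q' = 2πk·ΔT/ln(r₂/r₁) = 2π × 18.7 × 498.1 / ln(0.106/0.0952) = 5.45×10^5 W/m

Q' = 545 kW/m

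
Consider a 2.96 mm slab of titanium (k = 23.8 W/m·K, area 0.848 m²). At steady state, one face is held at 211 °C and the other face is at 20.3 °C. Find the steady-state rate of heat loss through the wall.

Q = kA·ΔT/L = 23.8 × 0.848 × |211 °C − 20.3 °C| / 0.00296 = 1.30×10^6 W

Q = 1.30×10^6 W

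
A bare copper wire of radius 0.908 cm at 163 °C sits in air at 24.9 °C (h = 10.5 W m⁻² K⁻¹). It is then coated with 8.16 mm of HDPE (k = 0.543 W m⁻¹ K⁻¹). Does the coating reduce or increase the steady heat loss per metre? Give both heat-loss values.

Critical radius for a cylinder: r_cr = k/h = 0.0517 m = 5.17 cm.
Outer radius after coating: r₂ = 0.00908 + 0.00816 = 0.01724 m.
Since r₁ < r_cr and r₂ ≤ r_cr, the coating moves toward the maximum at r_cr — heat loss rises.
Bare: R = 1/(2πr₁h) = 1.669 m·K/W; Q = 138.1/1.669 = 82.7 W/m.
Coated: R = R_cond + R_conv = 1.067 m·K/W; Q = 138.1/1.067 = 129 W/m.

increases: 82.7 → 129 W/m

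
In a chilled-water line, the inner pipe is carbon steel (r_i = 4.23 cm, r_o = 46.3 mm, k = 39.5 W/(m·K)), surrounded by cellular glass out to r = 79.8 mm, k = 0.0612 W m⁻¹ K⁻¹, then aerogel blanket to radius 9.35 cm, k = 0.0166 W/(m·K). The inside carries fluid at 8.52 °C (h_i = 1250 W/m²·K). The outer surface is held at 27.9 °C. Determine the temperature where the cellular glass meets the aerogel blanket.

T = 17.9 °C

Resistance network (inner→outer):
  R'_conv,in = 1/(2πr h) = 1/(2π·0.0423·1250) = 0.003010 m·K/W
  R'_carbon steel = ln(0.0463/0.0423)/(2πk) = 0.09035/(2π·39.5) = 3.641×10^-4 m·K/W
  R'_cellular glass = ln(0.0798/0.0463)/(2πk) = 0.5444/(2π·0.0612) = 1.416 m·K/W
  R'_aerogel blanket = ln(0.0935/0.0798)/(2πk) = 0.1584/(2π·0.0166) = 1.519 m·K/W
ΣR = 0.003010 + 3.641×10^-4 + 1.416 + 1.519 = 2.938 m·K/W
Q' = ΔT/ΣR = (8.52 °C − 27.9 °C)/2.938 = -6.596 W/m
From the inner boundary to the cellular glass/aerogel blanket interface, ΣR_partial = 1.419 m·K/W.
T_interface = T_in − Q'·ΣR_partial = 8.52 °C − (-6.596)(1.419) = 17.9 °C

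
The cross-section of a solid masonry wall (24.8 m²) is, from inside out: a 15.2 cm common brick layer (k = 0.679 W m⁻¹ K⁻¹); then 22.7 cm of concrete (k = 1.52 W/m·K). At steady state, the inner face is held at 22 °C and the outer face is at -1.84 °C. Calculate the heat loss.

Series thermal resistances, inner to outer:
  R_common brick = L/(kA) = 0.152/(0.679·24.8) = 0.009027 K/W
  R_concrete = L/(kA) = 0.227/(1.52·24.8) = 0.006022 K/W
ΣR = 0.009027 + 0.006022 = 0.01505 K/W
Q = ΔT/ΣR = (22 °C − -1.84 °C)/0.01505 = 1580 W

Q = 1580 W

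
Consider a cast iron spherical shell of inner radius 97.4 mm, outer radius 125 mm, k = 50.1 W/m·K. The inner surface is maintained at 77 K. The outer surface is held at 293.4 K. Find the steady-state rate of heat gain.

Q = 60.1 kW

Q = 4πk·ΔT/(1/r₁ − 1/r₂) = 4π × 50.1 × 216.4 / (1/0.0974 − 1/0.125) = 60100 W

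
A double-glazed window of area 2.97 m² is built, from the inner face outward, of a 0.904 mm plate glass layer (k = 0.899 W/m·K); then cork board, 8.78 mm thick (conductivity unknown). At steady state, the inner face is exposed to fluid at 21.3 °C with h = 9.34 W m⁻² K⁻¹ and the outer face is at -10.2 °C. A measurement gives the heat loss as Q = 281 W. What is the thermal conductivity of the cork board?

ΣR = ΔT/Q = |21.3 − -10.2|/281 = 0.1121 K/W
Known resistances:
  R_conv,in = 1/(hA) = 1/(9.34·2.97) = 0.03605 K/W
  R_plate glass = L/(kA) = 9.04×10^-4/(0.899·2.97) = 3.386×10^-4 K/W
R_cork board = ΣR − ΣR_known = 0.1121 − 0.03639 = 0.07571 K/W
L/(kA) = 0.07571 ⇒ k = 0.00878/(0.07571·2.97) = 0.0390 W/m·K

k = 0.0390 W/m·K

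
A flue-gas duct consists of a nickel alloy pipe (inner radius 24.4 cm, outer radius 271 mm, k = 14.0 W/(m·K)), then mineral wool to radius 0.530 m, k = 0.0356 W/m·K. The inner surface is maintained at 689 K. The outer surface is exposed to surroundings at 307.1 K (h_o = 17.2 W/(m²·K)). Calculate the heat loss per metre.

Series thermal resistances, inner to outer:
  R'_nickel alloy = ln(0.271/0.244)/(2πk) = 0.1050/(2π·14.0) = 0.001193 m·K/W
  R'_mineral wool = ln(0.530/0.271)/(2πk) = 0.6708/(2π·0.0356) = 2.999 m·K/W
  R'_conv,out = 1/(2πr h) = 1/(2π·0.530·17.2) = 0.01746 m·K/W
ΣR = 0.001193 + 2.999 + 0.01746 = 3.018 m·K/W
Q' = ΔT/ΣR = (689 K − 307.1 K)/3.018 = 127 W/m

Q' = 127 W/m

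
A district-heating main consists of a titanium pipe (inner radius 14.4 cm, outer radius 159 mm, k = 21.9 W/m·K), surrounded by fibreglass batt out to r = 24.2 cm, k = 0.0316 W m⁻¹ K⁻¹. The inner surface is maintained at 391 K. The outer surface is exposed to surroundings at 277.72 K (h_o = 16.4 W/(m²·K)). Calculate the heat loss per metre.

Q' = 52.5 W/m

Series thermal resistances, inner to outer:
  R'_titanium = ln(0.159/0.144)/(2πk) = 0.09909/(2π·21.9) = 7.201×10^-4 m·K/W
  R'_fibreglass batt = ln(0.242/0.159)/(2πk) = 0.4200/(2π·0.0316) = 2.116 m·K/W
  R'_conv,out = 1/(2πr h) = 1/(2π·0.242·16.4) = 0.04010 m·K/W
ΣR = 7.201×10^-4 + 2.116 + 0.04010 = 2.157 m·K/W
Q' = ΔT/ΣR = (391 K − 277.72 K)/2.157 = 52.5 W/m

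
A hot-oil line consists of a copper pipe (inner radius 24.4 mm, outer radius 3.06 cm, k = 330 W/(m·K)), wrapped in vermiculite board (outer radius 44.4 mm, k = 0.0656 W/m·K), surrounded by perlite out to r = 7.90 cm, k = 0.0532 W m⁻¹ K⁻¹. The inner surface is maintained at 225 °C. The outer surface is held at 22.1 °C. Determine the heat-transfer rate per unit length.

Q' = 77.2 W/m

Treat each layer as a resistance in series:
  R'_copper = ln(0.0306/0.0244)/(2πk) = 0.2264/(2π·330) = 1.092×10^-4 m·K/W
  R'_vermiculite board = ln(0.0444/0.0306)/(2πk) = 0.3722/(2π·0.0656) = 0.9031 m·K/W
  R'_perlite = ln(0.0790/0.0444)/(2πk) = 0.5762/(2π·0.0532) = 1.724 m·K/W
ΣR = 1.092×10^-4 + 0.9031 + 1.724 = 2.627 m·K/W
Q' = ΔT/ΣR = (225 °C − 22.1 °C)/2.627 = 77.2 W/m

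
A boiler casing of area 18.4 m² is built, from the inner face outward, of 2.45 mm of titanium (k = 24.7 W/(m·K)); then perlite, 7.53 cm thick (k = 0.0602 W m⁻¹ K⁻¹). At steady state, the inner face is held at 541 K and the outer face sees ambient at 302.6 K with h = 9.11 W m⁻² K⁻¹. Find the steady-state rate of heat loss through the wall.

Q = 3220 W

Series thermal resistances, inner to outer:
  R_titanium = L/(kA) = 0.00245/(24.7·18.4) = 5.391×10^-6 K/W
  R_perlite = L/(kA) = 0.0753/(0.0602·18.4) = 0.06798 K/W
  R_conv,out = 1/(hA) = 1/(9.11·18.4) = 0.005966 K/W
ΣR = 5.391×10^-6 + 0.06798 + 0.005966 = 0.07395 K/W
Q = ΔT/ΣR = (541 K − 302.6 K)/0.07395 = 3220 W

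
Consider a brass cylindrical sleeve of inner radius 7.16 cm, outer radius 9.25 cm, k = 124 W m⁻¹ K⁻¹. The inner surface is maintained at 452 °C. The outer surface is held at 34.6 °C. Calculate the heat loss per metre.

Q' = 1.27×10^6 W/m

Q' = 2πk·ΔT/ln(r₂/r₁) = 2π × 124 × 417.4 / ln(0.0925/0.0716) = 1.27×10^6 W/m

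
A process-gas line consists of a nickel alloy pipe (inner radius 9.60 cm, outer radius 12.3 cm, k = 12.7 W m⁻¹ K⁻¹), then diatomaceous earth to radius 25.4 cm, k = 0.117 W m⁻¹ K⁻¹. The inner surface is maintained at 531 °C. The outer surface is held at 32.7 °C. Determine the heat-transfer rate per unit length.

Q' = 504 W/m

Series thermal resistances, inner to outer:
  R'_nickel alloy = ln(0.123/0.0960)/(2πk) = 0.2478/(2π·12.7) = 0.003106 m·K/W
  R'_diatomaceous earth = ln(0.254/0.123)/(2πk) = 0.7251/(2π·0.117) = 0.9864 m·K/W
ΣR = 0.003106 + 0.9864 = 0.9895 m·K/W
Q' = ΔT/ΣR = (531 °C − 32.7 °C)/0.9895 = 504 W/m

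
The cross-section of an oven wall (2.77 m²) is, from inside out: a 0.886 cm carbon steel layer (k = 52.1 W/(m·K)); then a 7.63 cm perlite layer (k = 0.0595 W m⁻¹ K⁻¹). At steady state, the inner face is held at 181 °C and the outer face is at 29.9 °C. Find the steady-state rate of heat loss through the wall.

Series thermal resistances, inner to outer:
  R_carbon steel = L/(kA) = 0.00886/(52.1·2.77) = 6.139×10^-5 K/W
  R_perlite = L/(kA) = 0.0763/(0.0595·2.77) = 0.4629 K/W
ΣR = 6.139×10^-5 + 0.4629 = 0.4630 K/W
Q = ΔT/ΣR = (181 °C − 29.9 °C)/0.4630 = 326 W

Q = 326 W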